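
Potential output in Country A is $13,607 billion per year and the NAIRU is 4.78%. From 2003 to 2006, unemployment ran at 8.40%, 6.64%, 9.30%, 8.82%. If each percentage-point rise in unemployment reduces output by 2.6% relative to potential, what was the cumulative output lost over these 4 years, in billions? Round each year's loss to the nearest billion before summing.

Year 2003: gap = -2.6 × (8.4 - 4.78) = -9.412%, loss ≈ 13607 × 9.412/100 ≈ 1281.
Year 2004: gap = -2.6 × (6.64 - 4.78) = -4.836%, loss ≈ 13607 × 4.836/100 ≈ 658.
Year 2005: gap = -2.6 × (9.3 - 4.78) = -11.752%, loss ≈ 13607 × 11.752/100 ≈ 1599.
Year 2006: gap = -2.6 × (8.82 - 4.78) = -10.504%, loss ≈ 13607 × 10.504/100 ≈ 1429.
Total lost output = 1281 + 658 + 1599 + 1429 = 4967 billion.

$4,967 billion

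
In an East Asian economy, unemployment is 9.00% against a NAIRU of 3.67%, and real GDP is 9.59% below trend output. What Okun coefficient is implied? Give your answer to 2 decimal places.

β ≈ 1.80

Okun's law: output gap = -β × (u - u*).
-9.59 = -β × (9 - 3.67) = -β × 5.33, so β = 9.59/5.33 = 1.80.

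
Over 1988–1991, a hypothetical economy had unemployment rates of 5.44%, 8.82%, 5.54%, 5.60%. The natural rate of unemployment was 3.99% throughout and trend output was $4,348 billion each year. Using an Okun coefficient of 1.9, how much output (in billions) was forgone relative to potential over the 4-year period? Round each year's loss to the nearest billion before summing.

$780 billion

Year 1988: gap = -1.9 × (5.44 - 3.99) = -2.755%, loss ≈ 4348 × 2.755/100 ≈ 120.
Year 1989: gap = -1.9 × (8.82 - 3.99) = -9.177%, loss ≈ 4348 × 9.177/100 ≈ 399.
Year 1990: gap = -1.9 × (5.54 - 3.99) = -2.945%, loss ≈ 4348 × 2.945/100 ≈ 128.
Year 1991: gap = -1.9 × (5.6 - 3.99) = -3.059%, loss ≈ 4348 × 3.059/100 ≈ 133.
Total lost output = 120 + 399 + 128 + 133 = 780 billion.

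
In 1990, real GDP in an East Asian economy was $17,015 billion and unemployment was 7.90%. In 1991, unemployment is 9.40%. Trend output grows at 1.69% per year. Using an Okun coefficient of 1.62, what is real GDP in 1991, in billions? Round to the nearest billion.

Δu = 9.4 - 7.9 = 1.5 points.
Okun's law (growth form): g_Y = g_Y* - β × Δu = 1.69 - 1.62 × (1.50) = 1.69 - 2.43 = -0.74%.
Real GDP in the next year = 17015 × (1 - 0.74/100) = 17015 × 0.9926 ≈ 16889 billion.

$16,889 billion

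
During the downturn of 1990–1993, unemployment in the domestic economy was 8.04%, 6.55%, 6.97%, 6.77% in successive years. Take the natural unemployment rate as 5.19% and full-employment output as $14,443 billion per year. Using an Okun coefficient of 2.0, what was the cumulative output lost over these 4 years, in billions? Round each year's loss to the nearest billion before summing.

Year 1990: gap = -2.0 × (8.04 - 5.19) = -5.7%, loss ≈ 14443 × 5.7/100 ≈ 823.
Year 1991: gap = -2.0 × (6.55 - 5.19) = -2.72%, loss ≈ 14443 × 2.72/100 ≈ 393.
Year 1992: gap = -2.0 × (6.97 - 5.19) = -3.56%, loss ≈ 14443 × 3.56/100 ≈ 514.
Year 1993: gap = -2.0 × (6.77 - 5.19) = -3.16%, loss ≈ 14443 × 3.16/100 ≈ 456.
Total lost output = 823 + 393 + 514 + 456 = 2186 billion.

$2,186 billion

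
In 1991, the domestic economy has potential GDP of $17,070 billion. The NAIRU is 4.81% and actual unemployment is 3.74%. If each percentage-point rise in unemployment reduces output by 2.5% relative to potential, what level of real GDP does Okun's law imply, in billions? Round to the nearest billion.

Unemployment gap = 3.74 - 4.81 = -1.07 points, so the output gap is -2.5 × (-1.07) = 2.675%.
Actual GDP = 17070 × (1 + 2.675/100) = 17070 × 1.02675 ≈ 17527 billion.

$17,527 billion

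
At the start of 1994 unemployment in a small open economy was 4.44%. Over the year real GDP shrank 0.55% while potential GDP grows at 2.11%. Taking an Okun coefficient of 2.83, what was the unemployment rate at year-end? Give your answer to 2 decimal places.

Growth-rate Okun's law: g_Y = g_Y* - β × Δu, so Δu = (g_Y* - g_Y)/β.
Δu = (2.11 + 0.55)/2.83 = 2.66/2.83 = 0.94 percentage points.
Year-end unemployment = 4.44 + 0.94 = 5.38%.

5.38%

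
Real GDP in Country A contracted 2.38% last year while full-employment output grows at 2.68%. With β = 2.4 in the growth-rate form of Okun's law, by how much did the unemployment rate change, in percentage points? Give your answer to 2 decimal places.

2.11 percentage points

Growth-rate Okun's law: g_Y = g_Y* - β × Δu, so Δu = (g_Y* - g_Y)/β.
Δu = (2.68 + 2.38)/2.4 = 5.06/2.4 = 2.11 percentage points.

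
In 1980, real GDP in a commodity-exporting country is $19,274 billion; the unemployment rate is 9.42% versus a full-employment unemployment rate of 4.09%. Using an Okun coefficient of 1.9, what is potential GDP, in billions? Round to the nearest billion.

$21,446 billion

Unemployment gap = 9.42 - 4.09 = 5.33 points, so output gap = -1.9 × 5.33 = -10.127%.
Since Y = Y* × (1 + gap/100), Y* = 19274/0.89873 ≈ 21446 billion.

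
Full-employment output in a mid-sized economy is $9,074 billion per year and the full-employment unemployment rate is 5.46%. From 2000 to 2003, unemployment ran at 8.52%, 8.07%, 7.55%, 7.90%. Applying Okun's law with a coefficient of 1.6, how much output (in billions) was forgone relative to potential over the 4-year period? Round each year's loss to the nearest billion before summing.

Year 2000: gap = -1.6 × (8.52 - 5.46) = -4.896%, loss ≈ 9074 × 4.896/100 ≈ 444.
Year 2001: gap = -1.6 × (8.07 - 5.46) = -4.176%, loss ≈ 9074 × 4.176/100 ≈ 379.
Year 2002: gap = -1.6 × (7.55 - 5.46) = -3.344%, loss ≈ 9074 × 3.344/100 ≈ 303.
Year 2003: gap = -1.6 × (7.9 - 5.46) = -3.904%, loss ≈ 9074 × 3.904/100 ≈ 354.
Total lost output = 444 + 379 + 303 + 354 = 1480 billion.

$1,480 billion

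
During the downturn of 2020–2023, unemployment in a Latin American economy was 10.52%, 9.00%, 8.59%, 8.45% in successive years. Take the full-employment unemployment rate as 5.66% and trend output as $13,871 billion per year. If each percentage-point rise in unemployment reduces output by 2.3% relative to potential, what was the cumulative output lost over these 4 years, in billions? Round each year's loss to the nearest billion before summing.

Year 2020: gap = -2.3 × (10.52 - 5.66) = -11.178%, loss ≈ 13871 × 11.178/100 ≈ 1551.
Year 2021: gap = -2.3 × (9 - 5.66) = -7.682%, loss ≈ 13871 × 7.682/100 ≈ 1066.
Year 2022: gap = -2.3 × (8.59 - 5.66) = -6.739%, loss ≈ 13871 × 6.739/100 ≈ 935.
Year 2023: gap = -2.3 × (8.45 - 5.66) = -6.417%, loss ≈ 13871 × 6.417/100 ≈ 890.
Total lost output = 1551 + 1066 + 935 + 890 = 4442 billion.

$4,442 billion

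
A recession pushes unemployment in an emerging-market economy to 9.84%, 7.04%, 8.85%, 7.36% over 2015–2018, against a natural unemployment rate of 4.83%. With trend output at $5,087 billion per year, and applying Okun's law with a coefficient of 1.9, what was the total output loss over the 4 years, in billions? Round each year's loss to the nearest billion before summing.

Year 2015: gap = -1.9 × (9.84 - 4.83) = -9.519%, loss ≈ 5087 × 9.519/100 ≈ 484.
Year 2016: gap = -1.9 × (7.04 - 4.83) = -4.199%, loss ≈ 5087 × 4.199/100 ≈ 214.
Year 2017: gap = -1.9 × (8.85 - 4.83) = -7.638%, loss ≈ 5087 × 7.638/100 ≈ 389.
Year 2018: gap = -1.9 × (7.36 - 4.83) = -4.807%, loss ≈ 5087 × 4.807/100 ≈ 245.
Total lost output = 484 + 214 + 389 + 245 = 1332 billion.

$1,332 billion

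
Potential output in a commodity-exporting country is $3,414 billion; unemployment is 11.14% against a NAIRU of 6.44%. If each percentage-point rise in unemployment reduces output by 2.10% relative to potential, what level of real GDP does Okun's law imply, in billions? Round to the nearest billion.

Unemployment gap = 11.14 - 6.44 = 4.7 points, so the output gap is -2.1 × 4.7 = -9.87%.
Actual GDP = 3414 × (1 - 9.87/100) = 3414 × 0.9013 ≈ 3077 billion.

$3,077 billion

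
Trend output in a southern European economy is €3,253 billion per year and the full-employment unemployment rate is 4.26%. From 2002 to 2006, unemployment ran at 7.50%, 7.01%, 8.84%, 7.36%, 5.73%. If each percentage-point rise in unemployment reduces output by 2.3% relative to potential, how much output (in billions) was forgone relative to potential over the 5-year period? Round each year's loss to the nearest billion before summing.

Year 2002: gap = -2.3 × (7.5 - 4.26) = -7.452%, loss ≈ 3253 × 7.452/100 ≈ 242.
Year 2003: gap = -2.3 × (7.01 - 4.26) = -6.325%, loss ≈ 3253 × 6.325/100 ≈ 206.
Year 2004: gap = -2.3 × (8.84 - 4.26) = -10.534%, loss ≈ 3253 × 10.534/100 ≈ 343.
Year 2005: gap = -2.3 × (7.36 - 4.26) = -7.13%, loss ≈ 3253 × 7.13/100 ≈ 232.
Year 2006: gap = -2.3 × (5.73 - 4.26) = -3.381%, loss ≈ 3253 × 3.381/100 ≈ 110.
Total lost output = 242 + 206 + 343 + 232 + 110 = 1133 billion.

€1,133 billion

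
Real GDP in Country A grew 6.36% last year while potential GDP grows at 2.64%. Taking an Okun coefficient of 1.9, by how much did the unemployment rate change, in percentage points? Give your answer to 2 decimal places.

Growth-rate Okun's law: g_Y = g_Y* - β × Δu, so Δu = (g_Y* - g_Y)/β.
Δu = (2.64 - 6.36)/1.9 = -3.72/1.9 = -1.96 percentage points.

-1.96 percentage points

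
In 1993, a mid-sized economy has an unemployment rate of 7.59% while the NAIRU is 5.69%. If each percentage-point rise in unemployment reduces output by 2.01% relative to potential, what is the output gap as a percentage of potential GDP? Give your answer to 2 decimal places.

The unemployment gap is 7.59 - 5.69 = 1.9 percentage points.
Okun's law gives an output gap of -2.01 × 1.9 = -3.819%, i.e. 3.82% below potential.

-3.82%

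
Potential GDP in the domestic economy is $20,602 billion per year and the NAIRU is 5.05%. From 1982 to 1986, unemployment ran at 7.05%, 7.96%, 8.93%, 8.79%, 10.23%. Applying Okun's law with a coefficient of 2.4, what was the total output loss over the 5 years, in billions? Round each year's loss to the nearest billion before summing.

Year 1982: gap = -2.4 × (7.05 - 5.05) = -4.8%, loss ≈ 20602 × 4.8/100 ≈ 989.
Year 1983: gap = -2.4 × (7.96 - 5.05) = -6.984%, loss ≈ 20602 × 6.984/100 ≈ 1439.
Year 1984: gap = -2.4 × (8.93 - 5.05) = -9.312%, loss ≈ 20602 × 9.312/100 ≈ 1918.
Year 1985: gap = -2.4 × (8.79 - 5.05) = -8.976%, loss ≈ 20602 × 8.976/100 ≈ 1849.
Year 1986: gap = -2.4 × (10.23 - 5.05) = -12.432%, loss ≈ 20602 × 12.432/100 ≈ 2561.
Total lost output = 989 + 1439 + 1918 + 1849 + 2561 = 8756 billion.

$8,756 billion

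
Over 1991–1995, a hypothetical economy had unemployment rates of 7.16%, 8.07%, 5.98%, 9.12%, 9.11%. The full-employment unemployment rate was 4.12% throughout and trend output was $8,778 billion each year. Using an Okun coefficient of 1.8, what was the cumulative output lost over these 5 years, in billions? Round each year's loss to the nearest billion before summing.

$2,976 billion

Year 1991: gap = -1.8 × (7.16 - 4.12) = -5.472%, loss ≈ 8778 × 5.472/100 ≈ 480.
Year 1992: gap = -1.8 × (8.07 - 4.12) = -7.11%, loss ≈ 8778 × 7.11/100 ≈ 624.
Year 1993: gap = -1.8 × (5.98 - 4.12) = -3.348%, loss ≈ 8778 × 3.348/100 ≈ 294.
Year 1994: gap = -1.8 × (9.12 - 4.12) = -9%, loss ≈ 8778 × 9/100 ≈ 790.
Year 1995: gap = -1.8 × (9.11 - 4.12) = -8.982%, loss ≈ 8778 × 8.982/100 ≈ 788.
Total lost output = 480 + 624 + 294 + 790 + 788 = 2976 billion.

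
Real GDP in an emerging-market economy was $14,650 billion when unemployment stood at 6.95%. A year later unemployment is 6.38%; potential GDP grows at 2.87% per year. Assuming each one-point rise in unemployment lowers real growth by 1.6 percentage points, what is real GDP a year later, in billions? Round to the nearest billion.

Δu = 6.38 - 6.95 = -0.57 points.
Okun's law (growth form): g_Y = g_Y* - β × Δu = 2.87 - 1.6 × (-0.57) = 2.87 + 0.912 = 3.782%.
Real GDP in the next year = 14650 × (1 + 3.782/100) = 14650 × 1.03782 ≈ 15204 billion.

$15,204 billion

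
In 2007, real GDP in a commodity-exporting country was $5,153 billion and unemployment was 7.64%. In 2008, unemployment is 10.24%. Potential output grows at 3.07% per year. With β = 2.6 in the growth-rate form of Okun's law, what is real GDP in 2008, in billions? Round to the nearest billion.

$4,963 billion

Δu = 10.24 - 7.64 = 2.6 points.
Okun's law (growth form): g_Y = g_Y* - β × Δu = 3.07 - 2.6 × (2.60) = 3.07 - 6.76 = -3.69%.
Real GDP in the next year = 5153 × (1 - 3.69/100) = 5153 × 0.9631 ≈ 4963 billion.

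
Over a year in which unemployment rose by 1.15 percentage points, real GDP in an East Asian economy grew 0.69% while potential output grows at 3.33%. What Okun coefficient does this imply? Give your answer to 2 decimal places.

Growth form: g_Y = g_Y* - β × Δu, so β = (g_Y* - g_Y)/Δu.
β = (3.33 - 0.69)/1.15 = 2.64/1.15 = 2.30.

β ≈ 2.30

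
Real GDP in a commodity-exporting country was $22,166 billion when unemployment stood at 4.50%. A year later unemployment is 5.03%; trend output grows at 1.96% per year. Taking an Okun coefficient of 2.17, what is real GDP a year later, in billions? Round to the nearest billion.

$22,346 billion

Δu = 5.03 - 4.5 = 0.53 points.
Okun's law (growth form): g_Y = g_Y* - β × Δu = 1.96 - 2.17 × (0.53) = 1.96 - 1.1501 = 0.8099%.
Real GDP in the next year = 22166 × (1 + 0.8099/100) = 22166 × 1.008099 ≈ 22346 billion.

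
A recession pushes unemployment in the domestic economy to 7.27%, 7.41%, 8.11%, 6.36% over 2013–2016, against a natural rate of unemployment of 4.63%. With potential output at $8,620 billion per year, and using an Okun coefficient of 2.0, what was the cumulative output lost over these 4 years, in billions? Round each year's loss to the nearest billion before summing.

$1,832 billion

Year 2013: gap = -2.0 × (7.27 - 4.63) = -5.28%, loss ≈ 8620 × 5.28/100 ≈ 455.
Year 2014: gap = -2.0 × (7.41 - 4.63) = -5.56%, loss ≈ 8620 × 5.56/100 ≈ 479.
Year 2015: gap = -2.0 × (8.11 - 4.63) = -6.96%, loss ≈ 8620 × 6.96/100 ≈ 600.
Year 2016: gap = -2.0 × (6.36 - 4.63) = -3.46%, loss ≈ 8620 × 3.46/100 ≈ 298.
Total lost output = 455 + 479 + 600 + 298 = 1832 billion.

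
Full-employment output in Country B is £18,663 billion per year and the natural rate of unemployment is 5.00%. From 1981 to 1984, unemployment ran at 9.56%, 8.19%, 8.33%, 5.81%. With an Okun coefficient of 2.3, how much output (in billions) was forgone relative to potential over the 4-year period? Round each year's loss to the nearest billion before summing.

Year 1981: gap = -2.3 × (9.56 - 5) = -10.488%, loss ≈ 18663 × 10.488/100 ≈ 1957.
Year 1982: gap = -2.3 × (8.19 - 5) = -7.337%, loss ≈ 18663 × 7.337/100 ≈ 1369.
Year 1983: gap = -2.3 × (8.33 - 5) = -7.659%, loss ≈ 18663 × 7.659/100 ≈ 1429.
Year 1984: gap = -2.3 × (5.81 - 5) = -1.863%, loss ≈ 18663 × 1.863/100 ≈ 348.
Total lost output = 1957 + 1369 + 1429 + 348 = 5103 billion.

£5,103 billion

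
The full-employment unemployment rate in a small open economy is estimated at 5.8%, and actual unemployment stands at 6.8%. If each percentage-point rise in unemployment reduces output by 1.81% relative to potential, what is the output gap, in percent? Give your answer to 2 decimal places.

The unemployment gap is 6.8 - 5.8 = 1 percentage point.
Okun's law gives an output gap of -1.81 × 1 = -1.81%, i.e. 1.81% below potential.

-1.81%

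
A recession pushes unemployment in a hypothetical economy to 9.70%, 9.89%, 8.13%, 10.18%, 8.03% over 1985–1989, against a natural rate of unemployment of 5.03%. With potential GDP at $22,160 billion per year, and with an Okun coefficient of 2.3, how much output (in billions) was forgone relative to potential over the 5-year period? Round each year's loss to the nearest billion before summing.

Year 1985: gap = -2.3 × (9.7 - 5.03) = -10.741%, loss ≈ 22160 × 10.741/100 ≈ 2380.
Year 1986: gap = -2.3 × (9.89 - 5.03) = -11.178%, loss ≈ 22160 × 11.178/100 ≈ 2477.
Year 1987: gap = -2.3 × (8.13 - 5.03) = -7.13%, loss ≈ 22160 × 7.13/100 ≈ 1580.
Year 1988: gap = -2.3 × (10.18 - 5.03) = -11.845%, loss ≈ 22160 × 11.845/100 ≈ 2625.
Year 1989: gap = -2.3 × (8.03 - 5.03) = -6.9%, loss ≈ 22160 × 6.9/100 ≈ 1529.
Total lost output = 2380 + 2477 + 1580 + 2625 + 1529 = 10591 billion.

$10,591 billion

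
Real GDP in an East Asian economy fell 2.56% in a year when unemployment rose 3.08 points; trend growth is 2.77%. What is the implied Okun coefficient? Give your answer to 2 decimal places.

Growth form: g_Y = g_Y* - β × Δu, so β = (g_Y* - g_Y)/Δu.
β = (2.77 + 2.56)/3.08 = 5.33/3.08 = 1.73.

β ≈ 1.73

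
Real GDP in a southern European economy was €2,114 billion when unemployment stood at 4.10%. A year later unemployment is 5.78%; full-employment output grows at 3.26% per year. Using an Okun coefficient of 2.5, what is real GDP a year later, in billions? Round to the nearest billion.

Δu = 5.78 - 4.1 = 1.68 points.
Okun's law (growth form): g_Y = g_Y* - β × Δu = 3.26 - 2.5 × (1.68) = 3.26 - 4.2 = -0.94%.
Real GDP in the next year = 2114 × (1 - 0.94/100) = 2114 × 0.9906 ≈ 2094 billion.

€2,094 billion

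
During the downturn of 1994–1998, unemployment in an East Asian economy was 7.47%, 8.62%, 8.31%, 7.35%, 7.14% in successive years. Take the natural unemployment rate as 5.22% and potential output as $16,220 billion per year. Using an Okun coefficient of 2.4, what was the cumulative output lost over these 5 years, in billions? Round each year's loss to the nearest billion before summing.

Year 1994: gap = -2.4 × (7.47 - 5.22) = -5.4%, loss ≈ 16220 × 5.4/100 ≈ 876.
Year 1995: gap = -2.4 × (8.62 - 5.22) = -8.16%, loss ≈ 16220 × 8.16/100 ≈ 1324.
Year 1996: gap = -2.4 × (8.31 - 5.22) = -7.416%, loss ≈ 16220 × 7.416/100 ≈ 1203.
Year 1997: gap = -2.4 × (7.35 - 5.22) = -5.112%, loss ≈ 16220 × 5.112/100 ≈ 829.
Year 1998: gap = -2.4 × (7.14 - 5.22) = -4.608%, loss ≈ 16220 × 4.608/100 ≈ 747.
Total lost output = 876 + 1324 + 1203 + 829 + 747 = 4979 billion.

$4,979 billion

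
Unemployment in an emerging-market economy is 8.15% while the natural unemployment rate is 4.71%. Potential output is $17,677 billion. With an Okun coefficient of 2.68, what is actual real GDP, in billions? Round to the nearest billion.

Unemployment gap = 8.15 - 4.71 = 3.44 points, so the output gap is -2.68 × 3.44 = -9.2192%.
Actual GDP = 17677 × (1 - 9.2192/100) = 17677 × 0.907808 ≈ 16047 billion.

$16,047 billion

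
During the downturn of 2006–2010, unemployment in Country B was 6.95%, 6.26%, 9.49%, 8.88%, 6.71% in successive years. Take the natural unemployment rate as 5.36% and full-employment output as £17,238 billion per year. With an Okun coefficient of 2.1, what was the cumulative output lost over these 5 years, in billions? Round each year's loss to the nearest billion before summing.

Year 2006: gap = -2.1 × (6.95 - 5.36) = -3.339%, loss ≈ 17238 × 3.339/100 ≈ 576.
Year 2007: gap = -2.1 × (6.26 - 5.36) = -1.89%, loss ≈ 17238 × 1.89/100 ≈ 326.
Year 2008: gap = -2.1 × (9.49 - 5.36) = -8.673%, loss ≈ 17238 × 8.673/100 ≈ 1495.
Year 2009: gap = -2.1 × (8.88 - 5.36) = -7.392%, loss ≈ 17238 × 7.392/100 ≈ 1274.
Year 2010: gap = -2.1 × (6.71 - 5.36) = -2.835%, loss ≈ 17238 × 2.835/100 ≈ 489.
Total lost output = 576 + 326 + 1495 + 1274 + 489 = 4160 billion.

£4,160 billion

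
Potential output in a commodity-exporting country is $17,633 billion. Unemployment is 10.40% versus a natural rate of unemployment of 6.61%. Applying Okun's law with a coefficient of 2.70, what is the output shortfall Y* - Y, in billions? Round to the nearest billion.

Output gap = -2.70 × (10.4 - 6.61) = -2.7 × 3.79 = -10.233%.
Actual GDP ≈ 17633 × 0.89767 ≈ 15829 billion, so the shortfall is 17633 - 15829 = 1804 billion.

$1,804 billion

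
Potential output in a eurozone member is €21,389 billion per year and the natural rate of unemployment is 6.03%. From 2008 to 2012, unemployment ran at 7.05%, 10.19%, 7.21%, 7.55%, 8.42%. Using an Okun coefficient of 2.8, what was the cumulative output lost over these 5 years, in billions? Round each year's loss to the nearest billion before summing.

Year 2008: gap = -2.8 × (7.05 - 6.03) = -2.856%, loss ≈ 21389 × 2.856/100 ≈ 611.
Year 2009: gap = -2.8 × (10.19 - 6.03) = -11.648%, loss ≈ 21389 × 11.648/100 ≈ 2491.
Year 2010: gap = -2.8 × (7.21 - 6.03) = -3.304%, loss ≈ 21389 × 3.304/100 ≈ 707.
Year 2011: gap = -2.8 × (7.55 - 6.03) = -4.256%, loss ≈ 21389 × 4.256/100 ≈ 910.
Year 2012: gap = -2.8 × (8.42 - 6.03) = -6.692%, loss ≈ 21389 × 6.692/100 ≈ 1431.
Total lost output = 611 + 2491 + 707 + 910 + 1431 = 6150 billion.

€6,150 billion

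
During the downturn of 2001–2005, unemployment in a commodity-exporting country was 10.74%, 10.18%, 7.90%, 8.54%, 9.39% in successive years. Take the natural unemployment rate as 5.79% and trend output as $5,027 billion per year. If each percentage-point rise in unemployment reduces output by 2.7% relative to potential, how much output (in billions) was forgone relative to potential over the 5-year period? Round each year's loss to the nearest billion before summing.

$2,416 billion

Year 2001: gap = -2.7 × (10.74 - 5.79) = -13.365%, loss ≈ 5027 × 13.365/100 ≈ 672.
Year 2002: gap = -2.7 × (10.18 - 5.79) = -11.853%, loss ≈ 5027 × 11.853/100 ≈ 596.
Year 2003: gap = -2.7 × (7.9 - 5.79) = -5.697%, loss ≈ 5027 × 5.697/100 ≈ 286.
Year 2004: gap = -2.7 × (8.54 - 5.79) = -7.425%, loss ≈ 5027 × 7.425/100 ≈ 373.
Year 2005: gap = -2.7 × (9.39 - 5.79) = -9.72%, loss ≈ 5027 × 9.72/100 ≈ 489.
Total lost output = 672 + 596 + 286 + 373 + 489 = 2416 billion.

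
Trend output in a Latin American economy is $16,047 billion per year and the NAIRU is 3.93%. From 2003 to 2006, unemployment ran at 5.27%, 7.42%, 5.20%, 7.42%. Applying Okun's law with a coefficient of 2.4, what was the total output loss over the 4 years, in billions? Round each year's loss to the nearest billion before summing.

Year 2003: gap = -2.4 × (5.27 - 3.93) = -3.216%, loss ≈ 16047 × 3.216/100 ≈ 516.
Year 2004: gap = -2.4 × (7.42 - 3.93) = -8.376%, loss ≈ 16047 × 8.376/100 ≈ 1344.
Year 2005: gap = -2.4 × (5.2 - 3.93) = -3.048%, loss ≈ 16047 × 3.048/100 ≈ 489.
Year 2006: gap = -2.4 × (7.42 - 3.93) = -8.376%, loss ≈ 16047 × 8.376/100 ≈ 1344.
Total lost output = 516 + 1344 + 489 + 1344 = 3693 billion.

$3,693 billion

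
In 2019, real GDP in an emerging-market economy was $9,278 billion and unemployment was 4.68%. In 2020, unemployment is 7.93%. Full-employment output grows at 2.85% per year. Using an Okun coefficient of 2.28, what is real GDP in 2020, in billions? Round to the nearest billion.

$8,855 billion

Δu = 7.93 - 4.68 = 3.25 points.
Okun's law (growth form): g_Y = g_Y* - β × Δu = 2.85 - 2.28 × (3.25) = 2.85 - 7.41 = -4.56%.
Real GDP in the next year = 9278 × (1 - 4.56/100) = 9278 × 0.9544 ≈ 8855 billion.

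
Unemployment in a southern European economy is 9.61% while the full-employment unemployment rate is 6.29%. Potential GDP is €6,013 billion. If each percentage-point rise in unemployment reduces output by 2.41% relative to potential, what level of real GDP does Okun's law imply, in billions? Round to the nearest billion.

Unemployment gap = 9.61 - 6.29 = 3.32 points, so the output gap is -2.41 × 3.32 = -8.0012%.
Actual GDP = 6013 × (1 - 8.0012/100) = 6013 × 0.919988 ≈ 5532 billion.

€5,532 billion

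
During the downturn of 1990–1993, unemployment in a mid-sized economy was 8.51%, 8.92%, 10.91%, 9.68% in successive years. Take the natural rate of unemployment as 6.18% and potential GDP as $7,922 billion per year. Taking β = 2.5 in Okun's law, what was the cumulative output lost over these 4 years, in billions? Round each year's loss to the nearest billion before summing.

$2,634 billion

Year 1990: gap = -2.5 × (8.51 - 6.18) = -5.825%, loss ≈ 7922 × 5.825/100 ≈ 461.
Year 1991: gap = -2.5 × (8.92 - 6.18) = -6.85%, loss ≈ 7922 × 6.85/100 ≈ 543.
Year 1992: gap = -2.5 × (10.91 - 6.18) = -11.825%, loss ≈ 7922 × 11.825/100 ≈ 937.
Year 1993: gap = -2.5 × (9.68 - 6.18) = -8.75%, loss ≈ 7922 × 8.75/100 ≈ 693.
Total lost output = 461 + 543 + 937 + 693 = 2634 billion.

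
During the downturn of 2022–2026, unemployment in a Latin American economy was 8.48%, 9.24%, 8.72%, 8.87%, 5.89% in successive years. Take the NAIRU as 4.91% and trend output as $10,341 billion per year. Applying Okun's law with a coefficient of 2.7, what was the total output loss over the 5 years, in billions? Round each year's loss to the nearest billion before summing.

Year 2022: gap = -2.7 × (8.48 - 4.91) = -9.639%, loss ≈ 10341 × 9.639/100 ≈ 997.
Year 2023: gap = -2.7 × (9.24 - 4.91) = -11.691%, loss ≈ 10341 × 11.691/100 ≈ 1209.
Year 2024: gap = -2.7 × (8.72 - 4.91) = -10.287%, loss ≈ 10341 × 10.287/100 ≈ 1064.
Year 2025: gap = -2.7 × (8.87 - 4.91) = -10.692%, loss ≈ 10341 × 10.692/100 ≈ 1106.
Year 2026: gap = -2.7 × (5.89 - 4.91) = -2.646%, loss ≈ 10341 × 2.646/100 ≈ 274.
Total lost output = 997 + 1209 + 1064 + 1106 + 274 = 4650 billion.

$4,650 billion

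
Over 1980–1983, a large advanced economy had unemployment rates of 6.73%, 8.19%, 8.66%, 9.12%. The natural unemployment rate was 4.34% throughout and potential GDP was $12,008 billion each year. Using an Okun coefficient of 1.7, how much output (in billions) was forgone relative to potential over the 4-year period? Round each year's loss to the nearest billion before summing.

Year 1980: gap = -1.7 × (6.73 - 4.34) = -4.063%, loss ≈ 12008 × 4.063/100 ≈ 488.
Year 1981: gap = -1.7 × (8.19 - 4.34) = -6.545%, loss ≈ 12008 × 6.545/100 ≈ 786.
Year 1982: gap = -1.7 × (8.66 - 4.34) = -7.344%, loss ≈ 12008 × 7.344/100 ≈ 882.
Year 1983: gap = -1.7 × (9.12 - 4.34) = -8.126%, loss ≈ 12008 × 8.126/100 ≈ 976.
Total lost output = 488 + 786 + 882 + 976 = 3132 billion.

$3,132 billion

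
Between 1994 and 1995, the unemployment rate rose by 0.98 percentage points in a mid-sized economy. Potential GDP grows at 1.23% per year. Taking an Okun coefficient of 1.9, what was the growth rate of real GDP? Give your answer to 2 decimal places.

-0.63%

Growth-rate Okun's law: g_Y = g_Y* - β × Δu.
g_Y = 1.23 - 1.9 × (0.98) = 1.23 - 1.862 = -0.632%, i.e. -0.63% to 2 d.p.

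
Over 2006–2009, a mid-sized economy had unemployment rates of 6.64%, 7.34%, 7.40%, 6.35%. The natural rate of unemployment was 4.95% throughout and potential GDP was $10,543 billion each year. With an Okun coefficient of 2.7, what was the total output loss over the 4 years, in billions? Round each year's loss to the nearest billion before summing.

Year 2006: gap = -2.7 × (6.64 - 4.95) = -4.563%, loss ≈ 10543 × 4.563/100 ≈ 481.
Year 2007: gap = -2.7 × (7.34 - 4.95) = -6.453%, loss ≈ 10543 × 6.453/100 ≈ 680.
Year 2008: gap = -2.7 × (7.4 - 4.95) = -6.615%, loss ≈ 10543 × 6.615/100 ≈ 697.
Year 2009: gap = -2.7 × (6.35 - 4.95) = -3.78%, loss ≈ 10543 × 3.78/100 ≈ 399.
Total lost output = 481 + 680 + 697 + 399 = 2257 billion.

$2,257 billion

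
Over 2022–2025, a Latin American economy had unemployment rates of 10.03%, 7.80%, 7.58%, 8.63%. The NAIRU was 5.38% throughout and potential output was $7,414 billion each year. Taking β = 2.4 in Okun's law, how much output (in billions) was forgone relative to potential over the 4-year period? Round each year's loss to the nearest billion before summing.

$2,227 billion

Year 2022: gap = -2.4 × (10.03 - 5.38) = -11.16%, loss ≈ 7414 × 11.16/100 ≈ 827.
Year 2023: gap = -2.4 × (7.8 - 5.38) = -5.808%, loss ≈ 7414 × 5.808/100 ≈ 431.
Year 2024: gap = -2.4 × (7.58 - 5.38) = -5.28%, loss ≈ 7414 × 5.28/100 ≈ 391.
Year 2025: gap = -2.4 × (8.63 - 5.38) = -7.8%, loss ≈ 7414 × 7.8/100 ≈ 578.
Total lost output = 827 + 431 + 391 + 578 = 2227 billion.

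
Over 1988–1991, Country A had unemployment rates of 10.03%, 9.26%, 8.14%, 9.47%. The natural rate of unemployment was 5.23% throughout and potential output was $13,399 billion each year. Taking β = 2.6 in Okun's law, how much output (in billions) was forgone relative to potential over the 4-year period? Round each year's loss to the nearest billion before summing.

$5,567 billion

Year 1988: gap = -2.6 × (10.03 - 5.23) = -12.48%, loss ≈ 13399 × 12.48/100 ≈ 1672.
Year 1989: gap = -2.6 × (9.26 - 5.23) = -10.478%, loss ≈ 13399 × 10.478/100 ≈ 1404.
Year 1990: gap = -2.6 × (8.14 - 5.23) = -7.566%, loss ≈ 13399 × 7.566/100 ≈ 1014.
Year 1991: gap = -2.6 × (9.47 - 5.23) = -11.024%, loss ≈ 13399 × 11.024/100 ≈ 1477.
Total lost output = 1672 + 1404 + 1014 + 1477 = 5567 billion.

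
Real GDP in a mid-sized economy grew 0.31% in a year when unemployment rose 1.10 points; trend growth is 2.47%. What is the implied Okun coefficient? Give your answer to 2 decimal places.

Growth form: g_Y = g_Y* - β × Δu, so β = (g_Y* - g_Y)/Δu.
β = (2.47 - 0.31)/1.10 = 2.16/1.10 = 1.96.

β ≈ 1.96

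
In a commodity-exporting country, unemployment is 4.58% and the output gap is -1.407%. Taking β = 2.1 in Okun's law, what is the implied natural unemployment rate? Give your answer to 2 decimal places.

From Okun's law, u - u* = -(output gap)/β = -(-1.407)/2.1 = 0.67 points.
So u* = 4.58 - 0.67 = 3.91%.

3.91%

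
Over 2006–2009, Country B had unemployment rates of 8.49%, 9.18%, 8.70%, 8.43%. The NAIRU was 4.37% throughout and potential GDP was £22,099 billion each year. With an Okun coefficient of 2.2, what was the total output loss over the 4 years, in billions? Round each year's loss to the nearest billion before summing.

£8,421 billion

Year 2006: gap = -2.2 × (8.49 - 4.37) = -9.064%, loss ≈ 22099 × 9.064/100 ≈ 2003.
Year 2007: gap = -2.2 × (9.18 - 4.37) = -10.582%, loss ≈ 22099 × 10.582/100 ≈ 2339.
Year 2008: gap = -2.2 × (8.7 - 4.37) = -9.526%, loss ≈ 22099 × 9.526/100 ≈ 2105.
Year 2009: gap = -2.2 × (8.43 - 4.37) = -8.932%, loss ≈ 22099 × 8.932/100 ≈ 1974.
Total lost output = 2003 + 2339 + 2105 + 1974 = 8421 billion.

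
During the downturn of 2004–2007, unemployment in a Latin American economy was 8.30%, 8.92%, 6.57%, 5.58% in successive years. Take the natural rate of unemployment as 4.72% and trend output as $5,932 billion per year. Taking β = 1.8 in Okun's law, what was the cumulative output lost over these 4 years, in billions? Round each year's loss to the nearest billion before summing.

Year 2004: gap = -1.8 × (8.3 - 4.72) = -6.444%, loss ≈ 5932 × 6.444/100 ≈ 382.
Year 2005: gap = -1.8 × (8.92 - 4.72) = -7.56%, loss ≈ 5932 × 7.56/100 ≈ 448.
Year 2006: gap = -1.8 × (6.57 - 4.72) = -3.33%, loss ≈ 5932 × 3.33/100 ≈ 198.
Year 2007: gap = -1.8 × (5.58 - 4.72) = -1.548%, loss ≈ 5932 × 1.548/100 ≈ 92.
Total lost output = 382 + 448 + 198 + 92 = 1120 billion.

$1,120 billion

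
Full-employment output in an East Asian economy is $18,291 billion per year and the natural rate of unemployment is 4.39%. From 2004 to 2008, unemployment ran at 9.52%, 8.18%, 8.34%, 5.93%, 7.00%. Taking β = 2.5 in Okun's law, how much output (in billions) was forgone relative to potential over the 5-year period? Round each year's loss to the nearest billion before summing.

Year 2004: gap = -2.5 × (9.52 - 4.39) = -12.825%, loss ≈ 18291 × 12.825/100 ≈ 2346.
Year 2005: gap = -2.5 × (8.18 - 4.39) = -9.475%, loss ≈ 18291 × 9.475/100 ≈ 1733.
Year 2006: gap = -2.5 × (8.34 - 4.39) = -9.875%, loss ≈ 18291 × 9.875/100 ≈ 1806.
Year 2007: gap = -2.5 × (5.93 - 4.39) = -3.85%, loss ≈ 18291 × 3.85/100 ≈ 704.
Year 2008: gap = -2.5 × (7 - 4.39) = -6.525%, loss ≈ 18291 × 6.525/100 ≈ 1193.
Total lost output = 2346 + 1733 + 1806 + 704 + 1193 = 7782 billion.

$7,782 billion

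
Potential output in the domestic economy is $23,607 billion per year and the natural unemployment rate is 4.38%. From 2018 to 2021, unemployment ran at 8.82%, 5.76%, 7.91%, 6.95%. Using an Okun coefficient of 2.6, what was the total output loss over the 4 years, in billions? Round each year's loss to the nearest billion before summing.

$7,316 billion

Year 2018: gap = -2.6 × (8.82 - 4.38) = -11.544%, loss ≈ 23607 × 11.544/100 ≈ 2725.
Year 2019: gap = -2.6 × (5.76 - 4.38) = -3.588%, loss ≈ 23607 × 3.588/100 ≈ 847.
Year 2020: gap = -2.6 × (7.91 - 4.38) = -9.178%, loss ≈ 23607 × 9.178/100 ≈ 2167.
Year 2021: gap = -2.6 × (6.95 - 4.38) = -6.682%, loss ≈ 23607 × 6.682/100 ≈ 1577.
Total lost output = 2725 + 847 + 2167 + 1577 = 7316 billion.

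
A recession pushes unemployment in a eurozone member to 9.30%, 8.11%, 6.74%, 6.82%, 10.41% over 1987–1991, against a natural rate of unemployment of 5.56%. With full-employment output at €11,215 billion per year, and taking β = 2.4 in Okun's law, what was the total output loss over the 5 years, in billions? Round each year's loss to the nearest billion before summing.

Year 1987: gap = -2.4 × (9.3 - 5.56) = -8.976%, loss ≈ 11215 × 8.976/100 ≈ 1007.
Year 1988: gap = -2.4 × (8.11 - 5.56) = -6.12%, loss ≈ 11215 × 6.12/100 ≈ 686.
Year 1989: gap = -2.4 × (6.74 - 5.56) = -2.832%, loss ≈ 11215 × 2.832/100 ≈ 318.
Year 1990: gap = -2.4 × (6.82 - 5.56) = -3.024%, loss ≈ 11215 × 3.024/100 ≈ 339.
Year 1991: gap = -2.4 × (10.41 - 5.56) = -11.64%, loss ≈ 11215 × 11.64/100 ≈ 1305.
Total lost output = 1007 + 686 + 318 + 339 + 1305 = 3655 billion.

€3,655 billion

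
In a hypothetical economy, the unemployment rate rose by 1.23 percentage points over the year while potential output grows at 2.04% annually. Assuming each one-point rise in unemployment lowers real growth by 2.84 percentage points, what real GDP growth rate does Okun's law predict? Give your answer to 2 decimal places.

Growth-rate Okun's law: g_Y = g_Y* - β × Δu.
g_Y = 2.04 - 2.84 × (1.23) = 2.04 - 3.4932 = -1.4532%, i.e. -1.45% to 2 d.p.

-1.45%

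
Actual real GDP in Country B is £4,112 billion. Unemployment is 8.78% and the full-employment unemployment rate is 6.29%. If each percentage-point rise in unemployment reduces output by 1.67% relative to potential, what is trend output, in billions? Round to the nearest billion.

£4,290 billion

Unemployment gap = 8.78 - 6.29 = 2.49 points, so output gap = -1.67 × 2.49 = -4.1583%.
Since Y = Y* × (1 + gap/100), Y* = 4112/0.958417 ≈ 4290 billion.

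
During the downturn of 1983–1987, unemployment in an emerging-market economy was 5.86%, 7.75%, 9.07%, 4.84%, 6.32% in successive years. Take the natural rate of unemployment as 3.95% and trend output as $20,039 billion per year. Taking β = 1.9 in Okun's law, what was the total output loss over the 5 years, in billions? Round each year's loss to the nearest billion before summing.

$5,364 billion

Year 1983: gap = -1.9 × (5.86 - 3.95) = -3.629%, loss ≈ 20039 × 3.629/100 ≈ 727.
Year 1984: gap = -1.9 × (7.75 - 3.95) = -7.22%, loss ≈ 20039 × 7.22/100 ≈ 1447.
Year 1985: gap = -1.9 × (9.07 - 3.95) = -9.728%, loss ≈ 20039 × 9.728/100 ≈ 1949.
Year 1986: gap = -1.9 × (4.84 - 3.95) = -1.691%, loss ≈ 20039 × 1.691/100 ≈ 339.
Year 1987: gap = -1.9 × (6.32 - 3.95) = -4.503%, loss ≈ 20039 × 4.503/100 ≈ 902.
Total lost output = 727 + 1447 + 1949 + 339 + 902 = 5364 billion.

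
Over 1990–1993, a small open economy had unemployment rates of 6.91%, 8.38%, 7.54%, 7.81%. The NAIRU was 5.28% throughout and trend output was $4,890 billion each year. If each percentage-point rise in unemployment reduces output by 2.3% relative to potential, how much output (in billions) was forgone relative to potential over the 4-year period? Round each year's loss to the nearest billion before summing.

Year 1990: gap = -2.3 × (6.91 - 5.28) = -3.749%, loss ≈ 4890 × 3.749/100 ≈ 183.
Year 1991: gap = -2.3 × (8.38 - 5.28) = -7.13%, loss ≈ 4890 × 7.13/100 ≈ 349.
Year 1992: gap = -2.3 × (7.54 - 5.28) = -5.198%, loss ≈ 4890 × 5.198/100 ≈ 254.
Year 1993: gap = -2.3 × (7.81 - 5.28) = -5.819%, loss ≈ 4890 × 5.819/100 ≈ 285.
Total lost output = 183 + 349 + 254 + 285 = 1071 billion.

$1,071 billion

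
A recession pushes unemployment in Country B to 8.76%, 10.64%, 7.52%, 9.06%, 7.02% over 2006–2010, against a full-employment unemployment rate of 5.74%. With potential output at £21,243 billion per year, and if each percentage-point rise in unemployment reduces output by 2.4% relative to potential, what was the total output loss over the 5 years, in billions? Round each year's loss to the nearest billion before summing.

Year 2006: gap = -2.4 × (8.76 - 5.74) = -7.248%, loss ≈ 21243 × 7.248/100 ≈ 1540.
Year 2007: gap = -2.4 × (10.64 - 5.74) = -11.76%, loss ≈ 21243 × 11.76/100 ≈ 2498.
Year 2008: gap = -2.4 × (7.52 - 5.74) = -4.272%, loss ≈ 21243 × 4.272/100 ≈ 908.
Year 2009: gap = -2.4 × (9.06 - 5.74) = -7.968%, loss ≈ 21243 × 7.968/100 ≈ 1693.
Year 2010: gap = -2.4 × (7.02 - 5.74) = -3.072%, loss ≈ 21243 × 3.072/100 ≈ 653.
Total lost output = 1540 + 2498 + 908 + 1693 + 653 = 7292 billion.

£7,292 billion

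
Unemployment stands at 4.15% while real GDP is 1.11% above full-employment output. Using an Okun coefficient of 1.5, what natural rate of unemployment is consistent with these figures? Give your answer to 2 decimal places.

From Okun's law, u - u* = -(output gap)/β = -(1.11)/1.5 = -0.74 points.
So u* = 4.15 + 0.74 = 4.89%.

4.89%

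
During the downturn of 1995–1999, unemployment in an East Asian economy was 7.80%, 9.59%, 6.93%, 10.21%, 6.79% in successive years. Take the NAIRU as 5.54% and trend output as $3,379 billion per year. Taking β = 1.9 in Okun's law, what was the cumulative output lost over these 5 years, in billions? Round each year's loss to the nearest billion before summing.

$874 billion

Year 1995: gap = -1.9 × (7.8 - 5.54) = -4.294%, loss ≈ 3379 × 4.294/100 ≈ 145.
Year 1996: gap = -1.9 × (9.59 - 5.54) = -7.695%, loss ≈ 3379 × 7.695/100 ≈ 260.
Year 1997: gap = -1.9 × (6.93 - 5.54) = -2.641%, loss ≈ 3379 × 2.641/100 ≈ 89.
Year 1998: gap = -1.9 × (10.21 - 5.54) = -8.873%, loss ≈ 3379 × 8.873/100 ≈ 300.
Year 1999: gap = -1.9 × (6.79 - 5.54) = -2.375%, loss ≈ 3379 × 2.375/100 ≈ 80.
Total lost output = 145 + 260 + 89 + 300 + 80 = 874 billion.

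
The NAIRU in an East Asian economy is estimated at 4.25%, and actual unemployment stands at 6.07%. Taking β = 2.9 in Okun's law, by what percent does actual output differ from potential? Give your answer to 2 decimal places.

The unemployment gap is 6.07 - 4.25 = 1.82 percentage points.
Okun's law gives an output gap of -2.9 × 1.82 = -5.278%, i.e. 5.28% below potential.

-5.28%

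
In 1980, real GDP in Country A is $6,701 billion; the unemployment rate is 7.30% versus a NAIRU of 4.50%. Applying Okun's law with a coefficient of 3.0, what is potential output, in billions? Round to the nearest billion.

Unemployment gap = 7.3 - 4.5 = 2.8 points, so output gap = -3 × 2.8 = -8.4%.
Since Y = Y* × (1 + gap/100), Y* = 6701/0.916 ≈ 7316 billion.

$7,316 billion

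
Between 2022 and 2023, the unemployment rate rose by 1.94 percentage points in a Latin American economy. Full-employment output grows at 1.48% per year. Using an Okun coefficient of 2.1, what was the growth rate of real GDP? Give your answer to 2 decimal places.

Growth-rate Okun's law: g_Y = g_Y* - β × Δu.
g_Y = 1.48 - 2.1 × (1.94) = 1.48 - 4.074 = -2.594%, i.e. -2.59% to 2 d.p.

-2.59%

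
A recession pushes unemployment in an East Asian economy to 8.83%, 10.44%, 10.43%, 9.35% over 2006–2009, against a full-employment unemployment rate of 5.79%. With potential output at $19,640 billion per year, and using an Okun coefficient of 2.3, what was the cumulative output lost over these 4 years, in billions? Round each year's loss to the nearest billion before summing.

Year 2006: gap = -2.3 × (8.83 - 5.79) = -6.992%, loss ≈ 19640 × 6.992/100 ≈ 1373.
Year 2007: gap = -2.3 × (10.44 - 5.79) = -10.695%, loss ≈ 19640 × 10.695/100 ≈ 2100.
Year 2008: gap = -2.3 × (10.43 - 5.79) = -10.672%, loss ≈ 19640 × 10.672/100 ≈ 2096.
Year 2009: gap = -2.3 × (9.35 - 5.79) = -8.188%, loss ≈ 19640 × 8.188/100 ≈ 1608.
Total lost output = 1373 + 2100 + 2096 + 1608 = 7177 billion.

$7,177 billion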